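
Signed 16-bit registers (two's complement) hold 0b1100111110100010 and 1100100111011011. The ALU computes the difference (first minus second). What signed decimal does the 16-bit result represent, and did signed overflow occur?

0b1100111110100010 → 1100111110100010 = -12382 (signed)
1100100111011011 = -13861 (signed)
Subtract via negate-and-add: invert 1100100111011011 + 1 = 0011011000100101 (i.e. 13861).
  1100111110100010
+ 0011011000100101
= 0000010111000111  (discard carry-out 1)
Result 0000010111000111: MSB = 0 → value 1479.
Addends (after negating the subtrahend) have opposite signs, so signed overflow cannot occur.

1479; no overflow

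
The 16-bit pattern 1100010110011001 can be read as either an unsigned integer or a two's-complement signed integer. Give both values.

unsigned = 50585, signed = -14951

Unsigned: 1100010110011001 = 50585.
Signed: MSB=1 → 50585 − 65536 = -14951.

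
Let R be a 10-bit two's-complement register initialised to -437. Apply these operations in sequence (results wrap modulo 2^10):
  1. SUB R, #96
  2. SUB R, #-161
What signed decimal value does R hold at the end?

-372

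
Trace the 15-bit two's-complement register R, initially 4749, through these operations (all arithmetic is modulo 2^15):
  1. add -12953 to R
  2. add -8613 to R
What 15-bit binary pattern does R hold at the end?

011111001001111

Start: R = 4749 = 001001010001101.
R = 4749 + (-12953) = -8204 = 101111111110100
R = -8204 + (-8613) = -16817; wraps to 15951 = 011111001001111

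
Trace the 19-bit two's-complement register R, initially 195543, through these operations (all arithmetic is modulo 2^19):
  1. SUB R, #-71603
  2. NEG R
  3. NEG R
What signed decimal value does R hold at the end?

-257142

Start: R = 195543 = 0101111101111010111.
R = 195543 − (-71603) = 267146; wraps to -257142 = 1000001001110001010
R = −(-257142) = 257142 = 0111110110001110110
R = −(257142) = -257142 = 1000001001110001010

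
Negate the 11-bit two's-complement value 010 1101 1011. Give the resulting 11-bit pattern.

10100100101

Invert: 10100100100. Add 1: 10100100101.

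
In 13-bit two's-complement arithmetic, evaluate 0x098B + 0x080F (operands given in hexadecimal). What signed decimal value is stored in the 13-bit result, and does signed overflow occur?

-3686; overflow

0x098B = 0100110001011 = 2443 (signed)
0x080F = 0100000001111 = 2063 (signed)
  0100110001011
+ 0100000001111
= 1000110011010
Result 1000110011010: MSB = 1 → 4506 − 8192 = -3686.
Both addends are non-negative but the stored result is negative: signed overflow. The true value 2443 + 2063 = 4506 lies outside [-4096, 4095].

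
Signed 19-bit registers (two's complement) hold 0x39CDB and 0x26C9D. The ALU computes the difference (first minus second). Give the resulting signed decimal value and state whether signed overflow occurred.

0x39CDB = 0111001110011011011 = 236763 (signed)
0x26C9D = 0100110110010011101 = 158877 (signed)
Subtract via negate-and-add: invert 0100110110010011101 + 1 = 1011001001101100011 (i.e. -158877).
  0111001110011011011
+ 1011001001101100011
= 0010011000000111110  (discard carry-out 1)
Result 0010011000000111110: MSB = 0 → value 77886.
Addends (after negating the subtrahend) have opposite signs, so signed overflow cannot occur.

77886; no overflow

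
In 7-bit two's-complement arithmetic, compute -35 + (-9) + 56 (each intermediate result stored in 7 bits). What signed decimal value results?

-35 + (-9) = -44 (1010100)
-44 + 56 = 12 (0001100)

12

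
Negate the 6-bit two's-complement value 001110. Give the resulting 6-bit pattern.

Invert: 110001. Add 1: 110010.
Check: 001110 = 14, 110010 = -14.

110010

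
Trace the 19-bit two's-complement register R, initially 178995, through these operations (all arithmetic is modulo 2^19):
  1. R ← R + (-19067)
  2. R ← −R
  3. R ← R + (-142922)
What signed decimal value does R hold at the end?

221438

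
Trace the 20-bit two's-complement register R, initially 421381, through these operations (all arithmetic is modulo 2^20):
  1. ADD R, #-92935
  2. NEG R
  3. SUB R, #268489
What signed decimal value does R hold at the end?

Start: R = 421381 = 01100110111000000101.
R = 421381 + (-92935) = 328446 = 01010000001011111110
R = −(328446) = -328446 = 10101111110100000010
R = -328446 − 268489 = -596935; wraps to 451641 = 01101110010000111001

451641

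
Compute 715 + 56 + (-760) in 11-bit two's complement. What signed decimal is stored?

11

715 + 56 = 771 (01100000011)
771 + (-760) = 11 (00000001011)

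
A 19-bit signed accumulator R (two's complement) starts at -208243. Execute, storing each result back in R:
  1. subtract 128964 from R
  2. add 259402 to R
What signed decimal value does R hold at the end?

Start: R = -208243 = 1001101001010001101.
R = -208243 − 128964 = -337207; wraps to 187081 = 0101101101011001001
R = 187081 + 259402 = 446483; wraps to -77805 = 1101101000000010011

-77805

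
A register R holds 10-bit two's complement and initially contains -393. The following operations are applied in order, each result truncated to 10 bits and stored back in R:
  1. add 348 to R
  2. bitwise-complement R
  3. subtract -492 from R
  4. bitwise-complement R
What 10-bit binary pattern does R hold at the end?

0111100111

Start: R = -393 = 1001110111.
R = -393 + 348 = -45 = 1111010011
R = NOT 1111010011 = 0000101100 = 44
R = 44 − (-492) = 536; wraps to -488 = 1000011000
R = NOT 1000011000 = 0111100111 = 487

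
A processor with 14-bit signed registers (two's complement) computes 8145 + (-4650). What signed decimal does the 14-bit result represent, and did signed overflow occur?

8145 → 01111111010001
-4650 → 10110111010110
  01111111010001
+ 10110111010110
= 00110110100111  (discard carry-out 1)
Result 00110110100111: MSB = 0 → value 3495.
Addends have opposite signs, so signed overflow cannot occur.

3495; no overflow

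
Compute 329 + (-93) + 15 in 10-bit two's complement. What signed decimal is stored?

251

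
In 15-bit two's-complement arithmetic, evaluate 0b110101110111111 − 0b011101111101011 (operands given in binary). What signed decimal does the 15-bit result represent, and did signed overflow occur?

0b110101110111111 → 110101110111111 = -5185 (signed)
0b011101111101011 → 011101111101011 = 15339 (signed)
Subtract via negate-and-add: invert 011101111101011 + 1 = 100010000010101 (i.e. -15339).
  110101110111111
+ 100010000010101
= 010111111010100  (discard carry-out 1)
Result 010111111010100: MSB = 0 → value 12244.
Both addends (after negating the subtrahend) are negative but the stored result is non-negative: signed overflow. The true value -5185 − 15339 = -20524 lies outside [-16384, 16383].

12244; overflow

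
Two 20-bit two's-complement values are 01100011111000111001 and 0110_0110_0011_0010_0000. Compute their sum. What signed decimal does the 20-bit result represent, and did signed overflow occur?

-220839; overflow

01100011111000111001 = 409145 (signed)
0110_0110_0011_0010_0000 → 01100110001100100000 = 418592 (signed)
  01100011111000111001
+ 01100110001100100000
= 11001010000101011001
Result 11001010000101011001: MSB = 1 → 827737 − 1048576 = -220839.
Both addends are non-negative but the stored result is negative: signed overflow. The true value 409145 + 418592 = 827737 lies outside [-524288, 524287].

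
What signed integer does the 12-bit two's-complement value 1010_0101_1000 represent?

MSB is 1, so the value is negative.
Unsigned reading: 2648. Subtract 2^12 = 4096: 2648 − 4096 = -1448.

-1448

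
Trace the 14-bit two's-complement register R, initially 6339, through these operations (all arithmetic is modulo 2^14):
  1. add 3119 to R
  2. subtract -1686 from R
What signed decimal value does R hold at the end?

Start: R = 6339 = 01100011000011.
R = 6339 + 3119 = 9458; wraps to -6926 = 10010011110010
R = -6926 − (-1686) = -5240 = 10101110001000

-5240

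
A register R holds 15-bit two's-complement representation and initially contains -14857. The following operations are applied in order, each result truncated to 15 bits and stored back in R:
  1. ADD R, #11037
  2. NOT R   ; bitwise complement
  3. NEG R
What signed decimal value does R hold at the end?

-3819

Start: R = -14857 = 100010111110111.
R = -14857 + 11037 = -3820 = 111000100010100
R = NOT 111000100010100 = 000111011101011 = 3819
R = −(3819) = -3819 = 111000100010101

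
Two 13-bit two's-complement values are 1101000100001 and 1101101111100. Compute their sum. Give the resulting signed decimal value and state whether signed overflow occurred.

1101000100001 = -1503 (signed)
1101101111100 = -1156 (signed)
  1101000100001
+ 1101101111100
= 1010110011101  (discard carry-out 1)
Result 1010110011101: MSB = 1 → 5533 − 8192 = -2659.
Both addends are negative and so is the stored result: no signed overflow.

-2659; no overflow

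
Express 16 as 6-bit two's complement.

16 is non-negative, so write it directly in 6 bits: 010000.

010000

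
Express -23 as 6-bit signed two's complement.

|-23| = 23 = 010111 in 6 bits.
Invert the bits: 101000. Add 1: 101001.
Check: 101001 reads as 41 − 64 = -23.

101001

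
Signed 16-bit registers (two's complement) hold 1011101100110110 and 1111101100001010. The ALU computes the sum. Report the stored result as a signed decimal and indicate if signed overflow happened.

-18880; no overflow

1011101100110110 = -17610 (signed)
1111101100001010 = -1270 (signed)
  1011101100110110
+ 1111101100001010
= 1011011001000000  (discard carry-out 1)
Result 1011011001000000: MSB = 1 → 46656 − 65536 = -18880.
Both addends are negative and so is the stored result: no signed overflow.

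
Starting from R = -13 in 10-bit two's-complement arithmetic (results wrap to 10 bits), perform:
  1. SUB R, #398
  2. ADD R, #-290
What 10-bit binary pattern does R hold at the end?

0101000011

Start: R = -13 = 1111110011.
R = -13 − 398 = -411 = 1001100101
R = -411 + (-290) = -701; wraps to 323 = 0101000011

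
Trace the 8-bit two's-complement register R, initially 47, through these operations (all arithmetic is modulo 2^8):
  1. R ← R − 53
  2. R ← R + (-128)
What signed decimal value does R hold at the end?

Start: R = 47 = 00101111.
R = 47 − 53 = -6 = 11111010
R = -6 + (-128) = -134; wraps to 122 = 01111010

122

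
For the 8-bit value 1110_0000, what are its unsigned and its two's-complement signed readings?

unsigned = 224, signed = -32

Unsigned: 11100000 = 224.
Signed: MSB=1 → 224 − 256 = -32.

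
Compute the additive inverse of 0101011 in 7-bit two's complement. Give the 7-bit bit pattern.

1010101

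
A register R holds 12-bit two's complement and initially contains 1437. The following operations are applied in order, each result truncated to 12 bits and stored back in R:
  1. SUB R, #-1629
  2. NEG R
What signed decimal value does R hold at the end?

Start: R = 1437 = 010110011101.
R = 1437 − (-1629) = 3066; wraps to -1030 = 101111111010
R = −(-1030) = 1030 = 010000000110

1030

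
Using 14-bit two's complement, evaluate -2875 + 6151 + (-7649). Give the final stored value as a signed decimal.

-4373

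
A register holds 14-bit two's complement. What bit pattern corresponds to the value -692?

11110101001100

|-692| = 692 = 00001010110100 in 14 bits.
Invert the bits: 11110101001011. Add 1: 11110101001100.
Check: 11110101001100 reads as 15692 − 16384 = -692.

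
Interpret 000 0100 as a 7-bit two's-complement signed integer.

4

MSB is 0, so the value is non-negative: 0000100 = 4.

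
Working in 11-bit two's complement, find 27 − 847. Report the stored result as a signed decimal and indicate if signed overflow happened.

-820; no overflow

27 → 00000011011
847 → 01101001111
Subtract via negate-and-add: invert 01101001111 + 1 = 10010110001 (i.e. -847).
  00000011011
+ 10010110001
= 10011001100
Result 10011001100: MSB = 1 → 1228 − 2048 = -820.
Addends (after negating the subtrahend) have opposite signs, so signed overflow cannot occur.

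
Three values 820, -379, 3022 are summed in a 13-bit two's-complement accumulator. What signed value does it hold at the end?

3463

820 + (-379) = 441 (0000110111001)
441 + 3022 = 3463 (0110110000111)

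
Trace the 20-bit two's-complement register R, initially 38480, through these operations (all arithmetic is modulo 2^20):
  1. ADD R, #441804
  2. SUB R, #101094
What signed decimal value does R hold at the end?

Start: R = 38480 = 00001001011001010000.
R = 38480 + 441804 = 480284 = 01110101010000011100
R = 480284 − 101094 = 379190 = 01011100100100110110

379190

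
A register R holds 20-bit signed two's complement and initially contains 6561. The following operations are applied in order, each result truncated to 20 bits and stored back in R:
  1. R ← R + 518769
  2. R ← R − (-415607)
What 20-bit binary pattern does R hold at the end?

Start: R = 6561 = 00000001100110100001.
R = 6561 + 518769 = 525330; wraps to -523246 = 10000000010000010010
R = -523246 − (-415607) = -107639 = 11100101101110001001

11100101101110001001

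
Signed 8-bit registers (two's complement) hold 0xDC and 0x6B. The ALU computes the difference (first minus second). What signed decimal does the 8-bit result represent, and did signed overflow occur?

0xDC = 11011100 = -36 (signed)
0x6B = 01101011 = 107 (signed)
Subtract via negate-and-add: invert 01101011 + 1 = 10010101 (i.e. -107).
  11011100
+ 10010101
= 01110001  (discard carry-out 1)
Result 01110001: MSB = 0 → value 113.
Both addends (after negating the subtrahend) are negative but the stored result is non-negative: signed overflow. The true value -36 − 107 = -143 lies outside [-128, 127].

113; overflow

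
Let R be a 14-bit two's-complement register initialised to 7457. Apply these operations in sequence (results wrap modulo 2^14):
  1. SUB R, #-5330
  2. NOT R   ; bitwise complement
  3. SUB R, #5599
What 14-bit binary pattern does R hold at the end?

Start: R = 7457 = 01110100100001.
R = 7457 − (-5330) = 12787; wraps to -3597 = 11000111110011
R = NOT 11000111110011 = 00111000001100 = 3596
R = 3596 − 5599 = -2003 = 11100000101101

11100000101101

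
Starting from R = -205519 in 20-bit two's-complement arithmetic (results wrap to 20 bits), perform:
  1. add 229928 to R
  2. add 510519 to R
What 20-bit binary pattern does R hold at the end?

10000010100110010000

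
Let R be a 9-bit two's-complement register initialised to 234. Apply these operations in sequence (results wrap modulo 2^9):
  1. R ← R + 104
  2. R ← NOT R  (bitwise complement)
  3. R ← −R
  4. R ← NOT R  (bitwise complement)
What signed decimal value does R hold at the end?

Start: R = 234 = 011101010.
R = 234 + 104 = 338; wraps to -174 = 101010010
R = NOT 101010010 = 010101101 = 173
R = −(173) = -173 = 101010011
R = NOT 101010011 = 010101100 = 172

172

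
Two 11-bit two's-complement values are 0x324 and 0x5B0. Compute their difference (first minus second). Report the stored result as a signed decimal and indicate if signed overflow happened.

-652; overflow

0x324 = 01100100100 = 804 (signed)
0x5B0 = 10110110000 = -592 (signed)
Subtract via negate-and-add: invert 10110110000 + 1 = 01001010000 (i.e. 592).
  01100100100
+ 01001010000
= 10101110100
Result 10101110100: MSB = 1 → 1396 − 2048 = -652.
Both addends (after negating the subtrahend) are non-negative but the stored result is negative: signed overflow. The true value 804 − (-592) = 1396 lies outside [-1024, 1023].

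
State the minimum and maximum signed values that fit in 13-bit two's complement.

Minimum: −2^12 = -4096.
Maximum: 2^12 − 1 = 4095.

min = -4096, max = 4095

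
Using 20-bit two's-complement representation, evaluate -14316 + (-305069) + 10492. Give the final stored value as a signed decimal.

-14316 + (-305069) = -319385 (10110010000001100111)
-319385 + 10492 = -308893 (10110100100101100011)

-308893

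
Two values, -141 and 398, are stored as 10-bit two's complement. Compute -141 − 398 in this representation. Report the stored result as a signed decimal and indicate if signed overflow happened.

485; overflow

-141 → 1101110011
398 → 0110001110
Subtract via negate-and-add: invert 0110001110 + 1 = 1001110010 (i.e. -398).
  1101110011
+ 1001110010
= 0111100101  (discard carry-out 1)
Result 0111100101: MSB = 0 → value 485.
Both addends (after negating the subtrahend) are negative but the stored result is non-negative: signed overflow. The true value -141 − 398 = -539 lies outside [-512, 511].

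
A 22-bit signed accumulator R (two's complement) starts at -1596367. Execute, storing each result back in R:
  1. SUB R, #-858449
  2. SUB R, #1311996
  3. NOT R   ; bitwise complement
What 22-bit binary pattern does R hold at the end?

0111110100011101111001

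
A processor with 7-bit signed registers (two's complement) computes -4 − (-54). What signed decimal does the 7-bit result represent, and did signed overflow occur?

-4 → 1111100
-54 → 1001010
Subtract via negate-and-add: invert 1001010 + 1 = 0110110 (i.e. 54).
  1111100
+ 0110110
= 0110010  (discard carry-out 1)
Result 0110010: MSB = 0 → value 50.
Addends (after negating the subtrahend) have opposite signs, so signed overflow cannot occur.

50; no overflow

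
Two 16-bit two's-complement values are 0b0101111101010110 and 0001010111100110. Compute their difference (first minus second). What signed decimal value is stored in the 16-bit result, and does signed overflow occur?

0b0101111101010110 → 0101111101010110 = 24406 (signed)
0001010111100110 = 5606 (signed)
Subtract via negate-and-add: invert 0001010111100110 + 1 = 1110101000011010 (i.e. -5606).
  0101111101010110
+ 1110101000011010
= 0100100101110000  (discard carry-out 1)
Result 0100100101110000: MSB = 0 → value 18800.
Addends (after negating the subtrahend) have opposite signs, so signed overflow cannot occur.

18800; no overflow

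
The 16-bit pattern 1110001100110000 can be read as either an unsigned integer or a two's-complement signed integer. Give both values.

unsigned = 58160, signed = -7376

Unsigned: 1110001100110000 = 58160.
Signed: MSB=1 → 58160 − 65536 = -7376.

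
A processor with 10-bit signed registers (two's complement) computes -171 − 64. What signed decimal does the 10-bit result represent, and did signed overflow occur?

-235; no overflow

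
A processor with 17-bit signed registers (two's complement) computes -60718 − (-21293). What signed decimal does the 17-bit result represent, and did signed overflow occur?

-60718 → 10001001011010010
-21293 → 11010110011010011
Subtract via negate-and-add: invert 11010110011010011 + 1 = 00101001100101101 (i.e. 21293).
  10001001011010010
+ 00101001100101101
= 10110010111111111
Result 10110010111111111: MSB = 1 → 91647 − 131072 = -39425.
Addends (after negating the subtrahend) have opposite signs, so signed overflow cannot occur.

-39425; no overflow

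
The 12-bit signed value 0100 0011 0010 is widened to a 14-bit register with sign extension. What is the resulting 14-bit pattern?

00010000110010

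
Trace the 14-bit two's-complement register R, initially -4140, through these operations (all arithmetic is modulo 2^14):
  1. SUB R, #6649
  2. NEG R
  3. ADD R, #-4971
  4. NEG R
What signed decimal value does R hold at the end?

Start: R = -4140 = 10111111010100.
R = -4140 − 6649 = -10789; wraps to 5595 = 01010111011011
R = −(5595) = -5595 = 10101000100101
R = -5595 + (-4971) = -10566; wraps to 5818 = 01011010111010
R = −(5818) = -5818 = 10100101000110

-5818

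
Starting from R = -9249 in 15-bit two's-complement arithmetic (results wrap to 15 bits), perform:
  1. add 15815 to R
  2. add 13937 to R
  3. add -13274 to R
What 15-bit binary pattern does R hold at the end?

Start: R = -9249 = 101101111011111.
R = -9249 + 15815 = 6566 = 001100110100110
R = 6566 + 13937 = 20503; wraps to -12265 = 101000000010111
R = -12265 + (-13274) = -25539; wraps to 7229 = 001110000111101

001110000111101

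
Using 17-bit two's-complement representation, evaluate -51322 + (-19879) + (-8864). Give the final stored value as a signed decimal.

-51322 + (-19879) = -71201 → wraps to 59871 (01110100111011111)
59871 + (-8864) = 51007 (01100011100111111)

51007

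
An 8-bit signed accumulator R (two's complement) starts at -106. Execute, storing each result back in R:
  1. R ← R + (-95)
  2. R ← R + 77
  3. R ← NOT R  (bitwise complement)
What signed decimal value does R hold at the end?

123

Start: R = -106 = 10010110.
R = -106 + (-95) = -201; wraps to 55 = 00110111
R = 55 + 77 = 132; wraps to -124 = 10000100
R = NOT 10000100 = 01111011 = 123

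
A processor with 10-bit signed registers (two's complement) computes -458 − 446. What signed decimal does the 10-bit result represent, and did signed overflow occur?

120; overflow

-458 → 1000110110
446 → 0110111110
Subtract via negate-and-add: invert 0110111110 + 1 = 1001000010 (i.e. -446).
  1000110110
+ 1001000010
= 0001111000  (discard carry-out 1)
Result 0001111000: MSB = 0 → value 120.
Both addends (after negating the subtrahend) are negative but the stored result is non-negative: signed overflow. The true value -458 − 446 = -904 lies outside [-512, 511].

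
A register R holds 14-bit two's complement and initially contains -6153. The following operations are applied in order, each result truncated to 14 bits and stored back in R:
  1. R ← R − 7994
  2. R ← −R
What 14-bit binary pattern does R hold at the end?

Start: R = -6153 = 10011111110111.
R = -6153 − 7994 = -14147; wraps to 2237 = 00100010111101
R = −(2237) = -2237 = 11011101000011

11011101000011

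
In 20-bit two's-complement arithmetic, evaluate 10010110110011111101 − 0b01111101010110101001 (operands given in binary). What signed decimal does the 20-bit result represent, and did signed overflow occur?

104276; overflow

10010110110011111101 = -430851 (signed)
0b01111101010110101001 → 01111101010110101001 = 513449 (signed)
Subtract via negate-and-add: invert 01111101010110101001 + 1 = 10000010101001010111 (i.e. -513449).
  10010110110011111101
+ 10000010101001010111
= 00011001011101010100  (discard carry-out 1)
Result 00011001011101010100: MSB = 0 → value 104276.
Both addends (after negating the subtrahend) are negative but the stored result is non-negative: signed overflow. The true value -430851 − 513449 = -944300 lies outside [-524288, 524287].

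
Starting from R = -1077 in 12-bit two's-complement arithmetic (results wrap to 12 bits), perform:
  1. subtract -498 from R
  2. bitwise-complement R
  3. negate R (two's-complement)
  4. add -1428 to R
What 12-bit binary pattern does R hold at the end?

100000101010

Start: R = -1077 = 101111001011.
R = -1077 − (-498) = -579 = 110110111101
R = NOT 110110111101 = 001001000010 = 578
R = −(578) = -578 = 110110111110
R = -578 + (-1428) = -2006 = 100000101010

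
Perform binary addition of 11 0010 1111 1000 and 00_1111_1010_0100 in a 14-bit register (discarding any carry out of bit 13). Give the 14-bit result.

  11001011111000
+ 00111110100100
= 00001010011100  (discard carry-out 1)

00001010011100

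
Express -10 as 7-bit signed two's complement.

1110110

|-10| = 10 = 0001010 in 7 bits.
Invert the bits: 1110101. Add 1: 1110110.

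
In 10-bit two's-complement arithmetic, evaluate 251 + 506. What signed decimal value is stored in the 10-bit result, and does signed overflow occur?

251 → 0011111011
506 → 0111111010
  0011111011
+ 0111111010
= 1011110101
Result 1011110101: MSB = 1 → 757 − 1024 = -267.
Both addends are non-negative but the stored result is negative: signed overflow. The true value 251 + 506 = 757 lies outside [-512, 511].

-267; overflow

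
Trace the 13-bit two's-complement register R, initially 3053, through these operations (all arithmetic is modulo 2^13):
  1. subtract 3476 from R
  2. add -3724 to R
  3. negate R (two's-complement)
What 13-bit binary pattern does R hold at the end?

1000000110011

Start: R = 3053 = 0101111101101.
R = 3053 − 3476 = -423 = 1111001011001
R = -423 + (-3724) = -4147; wraps to 4045 = 0111111001101
R = −(4045) = -4045 = 1000000110011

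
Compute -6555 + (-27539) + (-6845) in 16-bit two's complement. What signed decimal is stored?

24597

-6555 + (-27539) = -34094 → wraps to 31442 (0111101011010010)
31442 + (-6845) = 24597 (0110000000010101)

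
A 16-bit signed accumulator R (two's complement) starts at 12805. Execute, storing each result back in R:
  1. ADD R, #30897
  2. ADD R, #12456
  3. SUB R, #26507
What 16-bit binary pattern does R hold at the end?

0111001111010011

Start: R = 12805 = 0011001000000101.
R = 12805 + 30897 = 43702; wraps to -21834 = 1010101010110110
R = -21834 + 12456 = -9378 = 1101101101011110
R = -9378 − 26507 = -35885; wraps to 29651 = 0111001111010011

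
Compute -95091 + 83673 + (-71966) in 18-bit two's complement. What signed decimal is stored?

-83384

-95091 + 83673 = -11418 (111101001101100110)
-11418 + (-71966) = -83384 (101011101001001000)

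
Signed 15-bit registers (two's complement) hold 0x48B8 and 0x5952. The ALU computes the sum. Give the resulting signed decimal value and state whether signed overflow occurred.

0x48B8 = 100100010111000 = -14152 (signed)
0x5952 = 101100101010010 = -9902 (signed)
  100100010111000
+ 101100101010010
= 010001000001010  (discard carry-out 1)
Result 010001000001010: MSB = 0 → value 8714.
Both addends are negative but the stored result is non-negative: signed overflow. The true value -14152 + (-9902) = -24054 lies outside [-16384, 16383].

8714; overflow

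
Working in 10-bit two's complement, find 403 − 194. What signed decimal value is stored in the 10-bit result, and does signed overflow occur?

209; no overflow

403 → 0110010011
194 → 0011000010
Subtract via negate-and-add: invert 0011000010 + 1 = 1100111110 (i.e. -194).
  0110010011
+ 1100111110
= 0011010001  (discard carry-out 1)
Result 0011010001: MSB = 0 → value 209.
Addends (after negating the subtrahend) have opposite signs, so signed overflow cannot occur.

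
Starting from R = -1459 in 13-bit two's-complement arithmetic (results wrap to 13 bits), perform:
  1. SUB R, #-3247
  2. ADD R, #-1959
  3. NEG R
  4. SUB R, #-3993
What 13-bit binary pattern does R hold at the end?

1000001000100

Start: R = -1459 = 1101001001101.
R = -1459 − (-3247) = 1788 = 0011011111100
R = 1788 + (-1959) = -171 = 1111101010101
R = −(-171) = 171 = 0000010101011
R = 171 − (-3993) = 4164; wraps to -4028 = 1000001000100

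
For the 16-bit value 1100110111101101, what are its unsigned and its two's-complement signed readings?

unsigned = 52717, signed = -12819

Unsigned: 1100110111101101 = 52717.
Signed: MSB=1 → 52717 − 65536 = -12819.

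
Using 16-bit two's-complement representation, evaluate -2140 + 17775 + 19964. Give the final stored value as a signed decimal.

-2140 + 17775 = 15635 (0011110100010011)
15635 + 19964 = 35599 → wraps to -29937 (1000101100001111)

-29937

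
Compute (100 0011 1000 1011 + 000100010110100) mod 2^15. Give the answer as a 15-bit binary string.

  100001110001011
+ 000100010110100
= 100110000111111

100110000111111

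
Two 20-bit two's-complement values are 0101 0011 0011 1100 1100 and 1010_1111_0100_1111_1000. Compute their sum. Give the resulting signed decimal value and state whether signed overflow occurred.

10436; no overflow

0101 0011 0011 1100 1100 → 01010011001111001100 = 340940 (signed)
1010_1111_0100_1111_1000 → 10101111010011111000 = -330504 (signed)
  01010011001111001100
+ 10101111010011111000
= 00000010100011000100  (discard carry-out 1)
Result 00000010100011000100: MSB = 0 → value 10436.
Addends have opposite signs, so signed overflow cannot occur.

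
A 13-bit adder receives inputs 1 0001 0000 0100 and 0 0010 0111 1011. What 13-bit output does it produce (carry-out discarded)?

1001101111111

  1000100000100
+ 0001001111011
= 1001101111111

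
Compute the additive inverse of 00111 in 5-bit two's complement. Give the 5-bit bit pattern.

Invert: 11000. Add 1: 11001.

11001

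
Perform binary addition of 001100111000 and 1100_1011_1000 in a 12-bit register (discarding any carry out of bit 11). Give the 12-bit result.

111111110000

  001100111000
+ 110010111000
= 111111110000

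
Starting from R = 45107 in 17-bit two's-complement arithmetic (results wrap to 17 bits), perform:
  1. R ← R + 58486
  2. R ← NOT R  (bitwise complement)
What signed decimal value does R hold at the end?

Start: R = 45107 = 01011000000110011.
R = 45107 + 58486 = 103593; wraps to -27479 = 11001010010101001
R = NOT 11001010010101001 = 00110101101010110 = 27478

27478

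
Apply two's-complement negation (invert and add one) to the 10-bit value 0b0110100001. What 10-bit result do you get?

Invert: 1001011110. Add 1: 1001011111.
Check: 0110100001 = 417, 1001011111 = -417.

1001011111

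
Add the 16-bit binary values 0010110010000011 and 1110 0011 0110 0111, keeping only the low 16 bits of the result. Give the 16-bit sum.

0000111111101010

  0010110010000011
+ 1110001101100111
= 0000111111101010  (discard carry-out 1)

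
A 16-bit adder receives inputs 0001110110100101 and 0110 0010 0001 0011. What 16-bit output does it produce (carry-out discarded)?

  0001110110100101
+ 0110001000010011
= 0111111110111000

0111111110111000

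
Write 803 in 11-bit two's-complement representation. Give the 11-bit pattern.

803 is non-negative, so write it directly in 11 bits: 01100100011.

01100100011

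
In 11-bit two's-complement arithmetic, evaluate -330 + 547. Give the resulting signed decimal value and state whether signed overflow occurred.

217; no overflow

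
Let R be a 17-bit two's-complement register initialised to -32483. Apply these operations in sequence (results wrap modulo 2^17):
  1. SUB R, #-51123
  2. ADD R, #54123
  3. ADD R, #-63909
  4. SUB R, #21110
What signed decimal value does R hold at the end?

-12256

Start: R = -32483 = 11000000100011101.
R = -32483 − (-51123) = 18640 = 00100100011010000
R = 18640 + 54123 = 72763; wraps to -58309 = 10001110000111011
R = -58309 + (-63909) = -122218; wraps to 8854 = 00010001010010110
R = 8854 − 21110 = -12256 = 11101000000100000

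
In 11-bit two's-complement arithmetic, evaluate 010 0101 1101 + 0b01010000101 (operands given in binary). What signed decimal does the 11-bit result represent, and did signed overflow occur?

-798; overflow

010 0101 1101 → 01001011101 = 605 (signed)
0b01010000101 → 01010000101 = 645 (signed)
  01001011101
+ 01010000101
= 10011100010
Result 10011100010: MSB = 1 → 1250 − 2048 = -798.
Both addends are non-negative but the stored result is negative: signed overflow. The true value 605 + 645 = 1250 lies outside [-1024, 1023].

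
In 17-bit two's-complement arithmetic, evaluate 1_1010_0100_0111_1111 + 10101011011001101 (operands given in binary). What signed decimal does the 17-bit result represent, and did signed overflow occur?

64332; overflow

1_1010_0100_0111_1111 → 11010010001111111 = -23425 (signed)
10101011011001101 = -43315 (signed)
  11010010001111111
+ 10101011011001101
= 01111101101001100  (discard carry-out 1)
Result 01111101101001100: MSB = 0 → value 64332.
Both addends are negative but the stored result is non-negative: signed overflow. The true value -23425 + (-43315) = -66740 lies outside [-65536, 65535].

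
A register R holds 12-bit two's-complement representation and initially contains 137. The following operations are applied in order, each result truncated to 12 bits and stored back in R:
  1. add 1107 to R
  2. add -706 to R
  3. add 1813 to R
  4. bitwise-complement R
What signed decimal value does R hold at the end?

1744

Start: R = 137 = 000010001001.
R = 137 + 1107 = 1244 = 010011011100
R = 1244 + (-706) = 538 = 001000011010
R = 538 + 1813 = 2351; wraps to -1745 = 100100101111
R = NOT 100100101111 = 011011010000 = 1744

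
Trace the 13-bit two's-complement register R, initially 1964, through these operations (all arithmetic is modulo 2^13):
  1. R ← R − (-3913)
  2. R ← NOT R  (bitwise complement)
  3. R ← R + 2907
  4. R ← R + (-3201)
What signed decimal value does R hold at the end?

2020

Start: R = 1964 = 0011110101100.
R = 1964 − (-3913) = 5877; wraps to -2315 = 1011011110101
R = NOT 1011011110101 = 0100100001010 = 2314
R = 2314 + 2907 = 5221; wraps to -2971 = 1010001100101
R = -2971 + (-3201) = -6172; wraps to 2020 = 0011111100100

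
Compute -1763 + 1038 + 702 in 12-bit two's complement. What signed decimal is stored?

-23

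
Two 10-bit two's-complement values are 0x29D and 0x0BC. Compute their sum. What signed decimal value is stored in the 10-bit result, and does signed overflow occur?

-167; no overflow

0x29D = 1010011101 = -355 (signed)
0x0BC = 0010111100 = 188 (signed)
  1010011101
+ 0010111100
= 1101011001
Result 1101011001: MSB = 1 → 857 − 1024 = -167.
Addends have opposite signs, so signed overflow cannot occur.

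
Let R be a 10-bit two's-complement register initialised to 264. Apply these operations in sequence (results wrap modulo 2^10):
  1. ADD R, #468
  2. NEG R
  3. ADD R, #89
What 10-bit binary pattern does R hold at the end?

0101111101

Start: R = 264 = 0100001000.
R = 264 + 468 = 732; wraps to -292 = 1011011100
R = −(-292) = 292 = 0100100100
R = 292 + 89 = 381 = 0101111101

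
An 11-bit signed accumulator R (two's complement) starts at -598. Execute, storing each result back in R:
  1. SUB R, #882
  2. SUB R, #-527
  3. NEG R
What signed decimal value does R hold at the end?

Start: R = -598 = 10110101010.
R = -598 − 882 = -1480; wraps to 568 = 01000111000
R = 568 − (-527) = 1095; wraps to -953 = 10001000111
R = −(-953) = 953 = 01110111001

953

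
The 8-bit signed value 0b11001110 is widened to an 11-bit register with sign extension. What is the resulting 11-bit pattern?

11111001110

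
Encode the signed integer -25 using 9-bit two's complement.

|-25| = 25 = 000011001 in 9 bits.
Invert the bits: 111100110. Add 1: 111100111.

111100111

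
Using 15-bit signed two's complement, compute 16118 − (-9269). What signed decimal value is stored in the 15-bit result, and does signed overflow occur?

16118 → 011111011110110
-9269 → 101101111001011
Subtract via negate-and-add: invert 101101111001011 + 1 = 010010000110101 (i.e. 9269).
  011111011110110
+ 010010000110101
= 110001100101011
Result 110001100101011: MSB = 1 → 25387 − 32768 = -7381.
Both addends (after negating the subtrahend) are non-negative but the stored result is negative: signed overflow. The true value 16118 − (-9269) = 25387 lies outside [-16384, 16383].

-7381; overflow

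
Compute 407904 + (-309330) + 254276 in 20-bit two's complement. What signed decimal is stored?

407904 + (-309330) = 98574 (00011000000100001110)
98574 + 254276 = 352850 (01010110001001010010)

352850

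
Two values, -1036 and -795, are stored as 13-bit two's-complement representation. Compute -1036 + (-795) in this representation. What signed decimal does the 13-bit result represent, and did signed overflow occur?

-1036 → 1101111110100
-795 → 1110011100101
  1101111110100
+ 1110011100101
= 1100011011001  (discard carry-out 1)
Result 1100011011001: MSB = 1 → 6361 − 8192 = -1831.
Both addends are negative and so is the stored result: no signed overflow.

-1831; no overflow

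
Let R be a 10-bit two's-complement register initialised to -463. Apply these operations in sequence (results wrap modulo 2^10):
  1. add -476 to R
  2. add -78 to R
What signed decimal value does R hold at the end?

Start: R = -463 = 1000110001.
R = -463 + (-476) = -939; wraps to 85 = 0001010101
R = 85 + (-78) = 7 = 0000000111

7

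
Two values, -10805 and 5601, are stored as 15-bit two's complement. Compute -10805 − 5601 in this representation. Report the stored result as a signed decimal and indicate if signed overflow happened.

-10805 → 101010111001011
5601 → 001010111100001
Subtract via negate-and-add: invert 001010111100001 + 1 = 110101000011111 (i.e. -5601).
  101010111001011
+ 110101000011111
= 011111111101010  (discard carry-out 1)
Result 011111111101010: MSB = 0 → value 16362.
Both addends (after negating the subtrahend) are negative but the stored result is non-negative: signed overflow. The true value -10805 − 5601 = -16406 lies outside [-16384, 16383].

16362; overflow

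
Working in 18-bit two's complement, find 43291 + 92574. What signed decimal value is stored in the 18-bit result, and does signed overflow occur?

43291 → 001010100100011011
92574 → 010110100110011110
  001010100100011011
+ 010110100110011110
= 100001001010111001
Result 100001001010111001: MSB = 1 → 135865 − 262144 = -126279.
Both addends are non-negative but the stored result is negative: signed overflow. The true value 43291 + 92574 = 135865 lies outside [-131072, 131071].

-126279; overflow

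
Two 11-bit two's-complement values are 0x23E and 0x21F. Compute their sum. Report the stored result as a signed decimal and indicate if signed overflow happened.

-931; overflow

0x23E = 01000111110 = 574 (signed)
0x21F = 01000011111 = 543 (signed)
  01000111110
+ 01000011111
= 10001011101
Result 10001011101: MSB = 1 → 1117 − 2048 = -931.
Both addends are non-negative but the stored result is negative: signed overflow. The true value 574 + 543 = 1117 lies outside [-1024, 1023].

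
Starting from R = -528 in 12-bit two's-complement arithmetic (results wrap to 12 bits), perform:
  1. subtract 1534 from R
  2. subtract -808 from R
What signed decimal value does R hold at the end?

-1254

Start: R = -528 = 110111110000.
R = -528 − 1534 = -2062; wraps to 2034 = 011111110010
R = 2034 − (-808) = 2842; wraps to -1254 = 101100011010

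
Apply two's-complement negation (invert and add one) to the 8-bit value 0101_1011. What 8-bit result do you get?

10100101

Invert: 10100100. Add 1: 10100101.
Check: 01011011 = 91, 10100101 = -91.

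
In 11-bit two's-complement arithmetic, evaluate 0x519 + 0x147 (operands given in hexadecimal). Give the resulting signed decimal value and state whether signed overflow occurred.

0x519 = 10100011001 = -743 (signed)
0x147 = 00101000111 = 327 (signed)
  10100011001
+ 00101000111
= 11001100000
Result 11001100000: MSB = 1 → 1632 − 2048 = -416.
Addends have opposite signs, so signed overflow cannot occur.

-416; no overflow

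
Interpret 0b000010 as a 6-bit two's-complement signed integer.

MSB is 0, so the value is non-negative: 000010 = 2.

2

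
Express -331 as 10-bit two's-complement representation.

|-331| = 331 = 0101001011 in 10 bits.
Invert the bits: 1010110100. Add 1: 1010110101.
Check: 1010110101 reads as 693 − 1024 = -331.

1010110101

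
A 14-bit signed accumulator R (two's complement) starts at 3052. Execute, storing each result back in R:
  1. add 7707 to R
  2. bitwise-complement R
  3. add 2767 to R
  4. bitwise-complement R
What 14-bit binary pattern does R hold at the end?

Start: R = 3052 = 00101111101100.
R = 3052 + 7707 = 10759; wraps to -5625 = 10101000000111
R = NOT 10101000000111 = 01010111111000 = 5624
R = 5624 + 2767 = 8391; wraps to -7993 = 10000011000111
R = NOT 10000011000111 = 01111100111000 = 7992

01111100111000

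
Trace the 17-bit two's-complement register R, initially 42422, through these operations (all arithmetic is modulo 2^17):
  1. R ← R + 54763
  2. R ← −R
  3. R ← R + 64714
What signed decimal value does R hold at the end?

-32471

Start: R = 42422 = 01010010110110110.
R = 42422 + 54763 = 97185; wraps to -33887 = 10111101110100001
R = −(-33887) = 33887 = 01000010001011111
R = 33887 + 64714 = 98601; wraps to -32471 = 11000000100101001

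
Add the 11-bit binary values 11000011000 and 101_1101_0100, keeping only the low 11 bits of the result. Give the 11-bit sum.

01111101100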